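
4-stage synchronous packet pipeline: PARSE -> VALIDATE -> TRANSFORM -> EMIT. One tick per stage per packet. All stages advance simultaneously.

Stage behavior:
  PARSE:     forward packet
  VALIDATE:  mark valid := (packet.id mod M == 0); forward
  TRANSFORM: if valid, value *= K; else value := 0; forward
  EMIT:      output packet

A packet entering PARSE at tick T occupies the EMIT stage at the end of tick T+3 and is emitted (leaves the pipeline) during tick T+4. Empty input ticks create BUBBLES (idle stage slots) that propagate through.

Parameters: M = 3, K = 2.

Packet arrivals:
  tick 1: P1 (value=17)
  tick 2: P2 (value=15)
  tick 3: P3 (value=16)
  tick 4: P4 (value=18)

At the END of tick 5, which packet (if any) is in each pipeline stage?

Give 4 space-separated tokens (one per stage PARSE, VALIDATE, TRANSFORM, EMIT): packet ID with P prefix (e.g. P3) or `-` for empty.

Tick 1: [PARSE:P1(v=17,ok=F), VALIDATE:-, TRANSFORM:-, EMIT:-] out:-; in:P1
Tick 2: [PARSE:P2(v=15,ok=F), VALIDATE:P1(v=17,ok=F), TRANSFORM:-, EMIT:-] out:-; in:P2
Tick 3: [PARSE:P3(v=16,ok=F), VALIDATE:P2(v=15,ok=F), TRANSFORM:P1(v=0,ok=F), EMIT:-] out:-; in:P3
Tick 4: [PARSE:P4(v=18,ok=F), VALIDATE:P3(v=16,ok=T), TRANSFORM:P2(v=0,ok=F), EMIT:P1(v=0,ok=F)] out:-; in:P4
Tick 5: [PARSE:-, VALIDATE:P4(v=18,ok=F), TRANSFORM:P3(v=32,ok=T), EMIT:P2(v=0,ok=F)] out:P1(v=0); in:-
At end of tick 5: ['-', 'P4', 'P3', 'P2']

Answer: - P4 P3 P2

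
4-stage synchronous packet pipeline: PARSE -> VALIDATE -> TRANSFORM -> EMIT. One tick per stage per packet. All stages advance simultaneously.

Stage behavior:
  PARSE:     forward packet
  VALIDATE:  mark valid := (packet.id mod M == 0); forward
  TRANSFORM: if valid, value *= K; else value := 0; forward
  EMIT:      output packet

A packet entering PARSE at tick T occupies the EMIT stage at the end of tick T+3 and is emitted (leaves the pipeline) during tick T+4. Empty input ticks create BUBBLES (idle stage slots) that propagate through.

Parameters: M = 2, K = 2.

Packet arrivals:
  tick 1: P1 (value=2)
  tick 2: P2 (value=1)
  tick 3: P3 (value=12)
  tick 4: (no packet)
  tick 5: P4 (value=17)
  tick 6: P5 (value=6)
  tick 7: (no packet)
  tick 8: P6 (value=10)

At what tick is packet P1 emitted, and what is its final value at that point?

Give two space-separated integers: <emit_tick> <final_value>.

Answer: 5 0

Derivation:
Tick 1: [PARSE:P1(v=2,ok=F), VALIDATE:-, TRANSFORM:-, EMIT:-] out:-; in:P1
Tick 2: [PARSE:P2(v=1,ok=F), VALIDATE:P1(v=2,ok=F), TRANSFORM:-, EMIT:-] out:-; in:P2
Tick 3: [PARSE:P3(v=12,ok=F), VALIDATE:P2(v=1,ok=T), TRANSFORM:P1(v=0,ok=F), EMIT:-] out:-; in:P3
Tick 4: [PARSE:-, VALIDATE:P3(v=12,ok=F), TRANSFORM:P2(v=2,ok=T), EMIT:P1(v=0,ok=F)] out:-; in:-
Tick 5: [PARSE:P4(v=17,ok=F), VALIDATE:-, TRANSFORM:P3(v=0,ok=F), EMIT:P2(v=2,ok=T)] out:P1(v=0); in:P4
Tick 6: [PARSE:P5(v=6,ok=F), VALIDATE:P4(v=17,ok=T), TRANSFORM:-, EMIT:P3(v=0,ok=F)] out:P2(v=2); in:P5
Tick 7: [PARSE:-, VALIDATE:P5(v=6,ok=F), TRANSFORM:P4(v=34,ok=T), EMIT:-] out:P3(v=0); in:-
Tick 8: [PARSE:P6(v=10,ok=F), VALIDATE:-, TRANSFORM:P5(v=0,ok=F), EMIT:P4(v=34,ok=T)] out:-; in:P6
Tick 9: [PARSE:-, VALIDATE:P6(v=10,ok=T), TRANSFORM:-, EMIT:P5(v=0,ok=F)] out:P4(v=34); in:-
Tick 10: [PARSE:-, VALIDATE:-, TRANSFORM:P6(v=20,ok=T), EMIT:-] out:P5(v=0); in:-
Tick 11: [PARSE:-, VALIDATE:-, TRANSFORM:-, EMIT:P6(v=20,ok=T)] out:-; in:-
Tick 12: [PARSE:-, VALIDATE:-, TRANSFORM:-, EMIT:-] out:P6(v=20); in:-
P1: arrives tick 1, valid=False (id=1, id%2=1), emit tick 5, final value 0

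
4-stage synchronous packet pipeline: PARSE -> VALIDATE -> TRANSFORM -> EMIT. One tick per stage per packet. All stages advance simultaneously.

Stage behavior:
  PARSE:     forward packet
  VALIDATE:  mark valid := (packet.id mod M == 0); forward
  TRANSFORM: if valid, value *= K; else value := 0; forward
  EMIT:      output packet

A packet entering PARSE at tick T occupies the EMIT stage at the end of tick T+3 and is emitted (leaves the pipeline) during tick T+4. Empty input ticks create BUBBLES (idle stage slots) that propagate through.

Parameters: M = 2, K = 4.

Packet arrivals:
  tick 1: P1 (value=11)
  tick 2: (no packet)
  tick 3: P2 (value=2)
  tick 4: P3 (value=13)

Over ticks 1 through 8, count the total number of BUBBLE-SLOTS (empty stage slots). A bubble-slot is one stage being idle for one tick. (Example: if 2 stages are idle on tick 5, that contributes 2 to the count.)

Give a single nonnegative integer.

Answer: 20

Derivation:
Tick 1: [PARSE:P1(v=11,ok=F), VALIDATE:-, TRANSFORM:-, EMIT:-] out:-; bubbles=3
Tick 2: [PARSE:-, VALIDATE:P1(v=11,ok=F), TRANSFORM:-, EMIT:-] out:-; bubbles=3
Tick 3: [PARSE:P2(v=2,ok=F), VALIDATE:-, TRANSFORM:P1(v=0,ok=F), EMIT:-] out:-; bubbles=2
Tick 4: [PARSE:P3(v=13,ok=F), VALIDATE:P2(v=2,ok=T), TRANSFORM:-, EMIT:P1(v=0,ok=F)] out:-; bubbles=1
Tick 5: [PARSE:-, VALIDATE:P3(v=13,ok=F), TRANSFORM:P2(v=8,ok=T), EMIT:-] out:P1(v=0); bubbles=2
Tick 6: [PARSE:-, VALIDATE:-, TRANSFORM:P3(v=0,ok=F), EMIT:P2(v=8,ok=T)] out:-; bubbles=2
Tick 7: [PARSE:-, VALIDATE:-, TRANSFORM:-, EMIT:P3(v=0,ok=F)] out:P2(v=8); bubbles=3
Tick 8: [PARSE:-, VALIDATE:-, TRANSFORM:-, EMIT:-] out:P3(v=0); bubbles=4
Total bubble-slots: 20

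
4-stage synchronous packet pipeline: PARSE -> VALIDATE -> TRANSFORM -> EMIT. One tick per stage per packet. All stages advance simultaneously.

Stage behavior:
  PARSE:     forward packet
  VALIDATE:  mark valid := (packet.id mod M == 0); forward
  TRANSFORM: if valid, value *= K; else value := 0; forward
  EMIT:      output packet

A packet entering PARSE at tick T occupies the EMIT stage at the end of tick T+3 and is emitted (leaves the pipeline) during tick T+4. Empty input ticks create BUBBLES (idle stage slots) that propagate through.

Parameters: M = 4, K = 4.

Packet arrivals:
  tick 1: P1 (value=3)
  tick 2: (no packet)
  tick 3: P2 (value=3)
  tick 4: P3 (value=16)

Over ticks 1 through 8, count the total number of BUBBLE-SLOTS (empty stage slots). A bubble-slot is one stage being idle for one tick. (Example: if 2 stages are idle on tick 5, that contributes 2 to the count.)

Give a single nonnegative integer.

Answer: 20

Derivation:
Tick 1: [PARSE:P1(v=3,ok=F), VALIDATE:-, TRANSFORM:-, EMIT:-] out:-; bubbles=3
Tick 2: [PARSE:-, VALIDATE:P1(v=3,ok=F), TRANSFORM:-, EMIT:-] out:-; bubbles=3
Tick 3: [PARSE:P2(v=3,ok=F), VALIDATE:-, TRANSFORM:P1(v=0,ok=F), EMIT:-] out:-; bubbles=2
Tick 4: [PARSE:P3(v=16,ok=F), VALIDATE:P2(v=3,ok=F), TRANSFORM:-, EMIT:P1(v=0,ok=F)] out:-; bubbles=1
Tick 5: [PARSE:-, VALIDATE:P3(v=16,ok=F), TRANSFORM:P2(v=0,ok=F), EMIT:-] out:P1(v=0); bubbles=2
Tick 6: [PARSE:-, VALIDATE:-, TRANSFORM:P3(v=0,ok=F), EMIT:P2(v=0,ok=F)] out:-; bubbles=2
Tick 7: [PARSE:-, VALIDATE:-, TRANSFORM:-, EMIT:P3(v=0,ok=F)] out:P2(v=0); bubbles=3
Tick 8: [PARSE:-, VALIDATE:-, TRANSFORM:-, EMIT:-] out:P3(v=0); bubbles=4
Total bubble-slots: 20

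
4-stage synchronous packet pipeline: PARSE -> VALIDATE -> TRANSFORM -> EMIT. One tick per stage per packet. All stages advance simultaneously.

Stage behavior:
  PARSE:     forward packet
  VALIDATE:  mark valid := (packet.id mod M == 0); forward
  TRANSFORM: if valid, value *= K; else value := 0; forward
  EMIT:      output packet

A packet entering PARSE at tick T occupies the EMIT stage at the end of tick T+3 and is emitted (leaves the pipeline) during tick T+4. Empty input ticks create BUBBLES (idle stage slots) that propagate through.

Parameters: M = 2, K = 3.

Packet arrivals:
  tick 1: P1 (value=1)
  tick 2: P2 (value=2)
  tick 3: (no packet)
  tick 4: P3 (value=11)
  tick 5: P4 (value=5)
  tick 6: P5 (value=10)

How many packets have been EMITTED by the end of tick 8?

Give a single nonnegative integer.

Answer: 3

Derivation:
Tick 1: [PARSE:P1(v=1,ok=F), VALIDATE:-, TRANSFORM:-, EMIT:-] out:-; in:P1
Tick 2: [PARSE:P2(v=2,ok=F), VALIDATE:P1(v=1,ok=F), TRANSFORM:-, EMIT:-] out:-; in:P2
Tick 3: [PARSE:-, VALIDATE:P2(v=2,ok=T), TRANSFORM:P1(v=0,ok=F), EMIT:-] out:-; in:-
Tick 4: [PARSE:P3(v=11,ok=F), VALIDATE:-, TRANSFORM:P2(v=6,ok=T), EMIT:P1(v=0,ok=F)] out:-; in:P3
Tick 5: [PARSE:P4(v=5,ok=F), VALIDATE:P3(v=11,ok=F), TRANSFORM:-, EMIT:P2(v=6,ok=T)] out:P1(v=0); in:P4
Tick 6: [PARSE:P5(v=10,ok=F), VALIDATE:P4(v=5,ok=T), TRANSFORM:P3(v=0,ok=F), EMIT:-] out:P2(v=6); in:P5
Tick 7: [PARSE:-, VALIDATE:P5(v=10,ok=F), TRANSFORM:P4(v=15,ok=T), EMIT:P3(v=0,ok=F)] out:-; in:-
Tick 8: [PARSE:-, VALIDATE:-, TRANSFORM:P5(v=0,ok=F), EMIT:P4(v=15,ok=T)] out:P3(v=0); in:-
Emitted by tick 8: ['P1', 'P2', 'P3']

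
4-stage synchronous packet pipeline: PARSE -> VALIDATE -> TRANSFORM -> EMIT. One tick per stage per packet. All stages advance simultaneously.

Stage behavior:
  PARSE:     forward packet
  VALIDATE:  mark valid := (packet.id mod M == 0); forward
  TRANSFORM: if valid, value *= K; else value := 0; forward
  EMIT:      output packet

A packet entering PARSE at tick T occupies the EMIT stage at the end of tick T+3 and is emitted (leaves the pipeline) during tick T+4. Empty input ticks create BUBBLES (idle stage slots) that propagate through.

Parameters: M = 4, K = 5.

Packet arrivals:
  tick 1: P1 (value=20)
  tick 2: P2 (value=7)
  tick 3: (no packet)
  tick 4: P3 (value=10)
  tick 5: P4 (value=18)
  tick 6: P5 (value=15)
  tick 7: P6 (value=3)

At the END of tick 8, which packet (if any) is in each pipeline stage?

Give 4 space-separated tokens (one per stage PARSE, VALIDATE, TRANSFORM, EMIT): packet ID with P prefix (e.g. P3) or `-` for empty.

Answer: - P6 P5 P4

Derivation:
Tick 1: [PARSE:P1(v=20,ok=F), VALIDATE:-, TRANSFORM:-, EMIT:-] out:-; in:P1
Tick 2: [PARSE:P2(v=7,ok=F), VALIDATE:P1(v=20,ok=F), TRANSFORM:-, EMIT:-] out:-; in:P2
Tick 3: [PARSE:-, VALIDATE:P2(v=7,ok=F), TRANSFORM:P1(v=0,ok=F), EMIT:-] out:-; in:-
Tick 4: [PARSE:P3(v=10,ok=F), VALIDATE:-, TRANSFORM:P2(v=0,ok=F), EMIT:P1(v=0,ok=F)] out:-; in:P3
Tick 5: [PARSE:P4(v=18,ok=F), VALIDATE:P3(v=10,ok=F), TRANSFORM:-, EMIT:P2(v=0,ok=F)] out:P1(v=0); in:P4
Tick 6: [PARSE:P5(v=15,ok=F), VALIDATE:P4(v=18,ok=T), TRANSFORM:P3(v=0,ok=F), EMIT:-] out:P2(v=0); in:P5
Tick 7: [PARSE:P6(v=3,ok=F), VALIDATE:P5(v=15,ok=F), TRANSFORM:P4(v=90,ok=T), EMIT:P3(v=0,ok=F)] out:-; in:P6
Tick 8: [PARSE:-, VALIDATE:P6(v=3,ok=F), TRANSFORM:P5(v=0,ok=F), EMIT:P4(v=90,ok=T)] out:P3(v=0); in:-
At end of tick 8: ['-', 'P6', 'P5', 'P4']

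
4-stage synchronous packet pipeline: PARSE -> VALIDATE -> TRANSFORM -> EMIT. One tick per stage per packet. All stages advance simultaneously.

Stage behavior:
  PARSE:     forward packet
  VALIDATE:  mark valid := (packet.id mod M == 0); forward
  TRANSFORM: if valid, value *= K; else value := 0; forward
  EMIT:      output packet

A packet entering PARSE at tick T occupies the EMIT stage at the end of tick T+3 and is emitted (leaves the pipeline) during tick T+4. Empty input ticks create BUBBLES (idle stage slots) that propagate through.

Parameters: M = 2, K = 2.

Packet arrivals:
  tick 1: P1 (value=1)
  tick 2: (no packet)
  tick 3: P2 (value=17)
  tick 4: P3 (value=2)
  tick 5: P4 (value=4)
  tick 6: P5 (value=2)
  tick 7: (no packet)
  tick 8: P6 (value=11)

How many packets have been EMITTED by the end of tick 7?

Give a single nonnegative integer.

Tick 1: [PARSE:P1(v=1,ok=F), VALIDATE:-, TRANSFORM:-, EMIT:-] out:-; in:P1
Tick 2: [PARSE:-, VALIDATE:P1(v=1,ok=F), TRANSFORM:-, EMIT:-] out:-; in:-
Tick 3: [PARSE:P2(v=17,ok=F), VALIDATE:-, TRANSFORM:P1(v=0,ok=F), EMIT:-] out:-; in:P2
Tick 4: [PARSE:P3(v=2,ok=F), VALIDATE:P2(v=17,ok=T), TRANSFORM:-, EMIT:P1(v=0,ok=F)] out:-; in:P3
Tick 5: [PARSE:P4(v=4,ok=F), VALIDATE:P3(v=2,ok=F), TRANSFORM:P2(v=34,ok=T), EMIT:-] out:P1(v=0); in:P4
Tick 6: [PARSE:P5(v=2,ok=F), VALIDATE:P4(v=4,ok=T), TRANSFORM:P3(v=0,ok=F), EMIT:P2(v=34,ok=T)] out:-; in:P5
Tick 7: [PARSE:-, VALIDATE:P5(v=2,ok=F), TRANSFORM:P4(v=8,ok=T), EMIT:P3(v=0,ok=F)] out:P2(v=34); in:-
Emitted by tick 7: ['P1', 'P2']

Answer: 2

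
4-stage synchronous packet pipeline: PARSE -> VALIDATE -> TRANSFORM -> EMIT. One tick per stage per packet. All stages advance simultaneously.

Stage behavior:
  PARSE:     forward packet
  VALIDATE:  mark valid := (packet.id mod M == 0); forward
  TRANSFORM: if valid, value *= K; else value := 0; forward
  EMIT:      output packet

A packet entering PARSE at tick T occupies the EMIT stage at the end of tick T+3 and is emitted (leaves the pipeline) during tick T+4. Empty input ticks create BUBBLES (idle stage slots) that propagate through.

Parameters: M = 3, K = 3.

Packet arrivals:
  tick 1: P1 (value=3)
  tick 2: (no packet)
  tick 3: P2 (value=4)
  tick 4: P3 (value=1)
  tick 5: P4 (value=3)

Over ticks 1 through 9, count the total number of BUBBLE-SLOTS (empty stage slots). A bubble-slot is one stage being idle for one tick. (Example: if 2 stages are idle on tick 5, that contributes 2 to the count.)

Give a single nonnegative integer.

Tick 1: [PARSE:P1(v=3,ok=F), VALIDATE:-, TRANSFORM:-, EMIT:-] out:-; bubbles=3
Tick 2: [PARSE:-, VALIDATE:P1(v=3,ok=F), TRANSFORM:-, EMIT:-] out:-; bubbles=3
Tick 3: [PARSE:P2(v=4,ok=F), VALIDATE:-, TRANSFORM:P1(v=0,ok=F), EMIT:-] out:-; bubbles=2
Tick 4: [PARSE:P3(v=1,ok=F), VALIDATE:P2(v=4,ok=F), TRANSFORM:-, EMIT:P1(v=0,ok=F)] out:-; bubbles=1
Tick 5: [PARSE:P4(v=3,ok=F), VALIDATE:P3(v=1,ok=T), TRANSFORM:P2(v=0,ok=F), EMIT:-] out:P1(v=0); bubbles=1
Tick 6: [PARSE:-, VALIDATE:P4(v=3,ok=F), TRANSFORM:P3(v=3,ok=T), EMIT:P2(v=0,ok=F)] out:-; bubbles=1
Tick 7: [PARSE:-, VALIDATE:-, TRANSFORM:P4(v=0,ok=F), EMIT:P3(v=3,ok=T)] out:P2(v=0); bubbles=2
Tick 8: [PARSE:-, VALIDATE:-, TRANSFORM:-, EMIT:P4(v=0,ok=F)] out:P3(v=3); bubbles=3
Tick 9: [PARSE:-, VALIDATE:-, TRANSFORM:-, EMIT:-] out:P4(v=0); bubbles=4
Total bubble-slots: 20

Answer: 20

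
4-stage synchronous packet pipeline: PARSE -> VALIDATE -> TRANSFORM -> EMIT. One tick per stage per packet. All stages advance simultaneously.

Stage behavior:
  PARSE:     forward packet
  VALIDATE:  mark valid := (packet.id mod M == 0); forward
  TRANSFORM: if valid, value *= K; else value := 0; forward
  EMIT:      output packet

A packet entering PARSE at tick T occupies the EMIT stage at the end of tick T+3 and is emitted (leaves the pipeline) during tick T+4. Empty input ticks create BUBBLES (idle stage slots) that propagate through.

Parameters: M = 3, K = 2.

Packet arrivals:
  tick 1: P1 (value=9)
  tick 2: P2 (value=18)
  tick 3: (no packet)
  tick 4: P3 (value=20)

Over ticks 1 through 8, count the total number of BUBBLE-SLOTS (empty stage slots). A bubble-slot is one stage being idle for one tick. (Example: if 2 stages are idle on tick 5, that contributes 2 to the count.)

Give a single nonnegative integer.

Answer: 20

Derivation:
Tick 1: [PARSE:P1(v=9,ok=F), VALIDATE:-, TRANSFORM:-, EMIT:-] out:-; bubbles=3
Tick 2: [PARSE:P2(v=18,ok=F), VALIDATE:P1(v=9,ok=F), TRANSFORM:-, EMIT:-] out:-; bubbles=2
Tick 3: [PARSE:-, VALIDATE:P2(v=18,ok=F), TRANSFORM:P1(v=0,ok=F), EMIT:-] out:-; bubbles=2
Tick 4: [PARSE:P3(v=20,ok=F), VALIDATE:-, TRANSFORM:P2(v=0,ok=F), EMIT:P1(v=0,ok=F)] out:-; bubbles=1
Tick 5: [PARSE:-, VALIDATE:P3(v=20,ok=T), TRANSFORM:-, EMIT:P2(v=0,ok=F)] out:P1(v=0); bubbles=2
Tick 6: [PARSE:-, VALIDATE:-, TRANSFORM:P3(v=40,ok=T), EMIT:-] out:P2(v=0); bubbles=3
Tick 7: [PARSE:-, VALIDATE:-, TRANSFORM:-, EMIT:P3(v=40,ok=T)] out:-; bubbles=3
Tick 8: [PARSE:-, VALIDATE:-, TRANSFORM:-, EMIT:-] out:P3(v=40); bubbles=4
Total bubble-slots: 20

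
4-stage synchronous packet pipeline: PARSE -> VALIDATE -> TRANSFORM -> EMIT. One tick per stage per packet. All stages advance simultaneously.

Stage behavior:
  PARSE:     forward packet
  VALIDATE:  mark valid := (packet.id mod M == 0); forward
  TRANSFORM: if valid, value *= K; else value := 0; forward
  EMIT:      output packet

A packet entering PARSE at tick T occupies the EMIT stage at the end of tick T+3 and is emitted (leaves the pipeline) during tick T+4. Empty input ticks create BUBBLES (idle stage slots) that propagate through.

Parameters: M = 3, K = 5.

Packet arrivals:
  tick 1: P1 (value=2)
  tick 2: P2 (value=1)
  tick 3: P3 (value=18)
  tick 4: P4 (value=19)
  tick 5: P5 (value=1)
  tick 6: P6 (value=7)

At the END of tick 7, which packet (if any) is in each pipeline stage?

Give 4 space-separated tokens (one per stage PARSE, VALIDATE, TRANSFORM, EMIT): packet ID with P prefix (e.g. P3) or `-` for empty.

Tick 1: [PARSE:P1(v=2,ok=F), VALIDATE:-, TRANSFORM:-, EMIT:-] out:-; in:P1
Tick 2: [PARSE:P2(v=1,ok=F), VALIDATE:P1(v=2,ok=F), TRANSFORM:-, EMIT:-] out:-; in:P2
Tick 3: [PARSE:P3(v=18,ok=F), VALIDATE:P2(v=1,ok=F), TRANSFORM:P1(v=0,ok=F), EMIT:-] out:-; in:P3
Tick 4: [PARSE:P4(v=19,ok=F), VALIDATE:P3(v=18,ok=T), TRANSFORM:P2(v=0,ok=F), EMIT:P1(v=0,ok=F)] out:-; in:P4
Tick 5: [PARSE:P5(v=1,ok=F), VALIDATE:P4(v=19,ok=F), TRANSFORM:P3(v=90,ok=T), EMIT:P2(v=0,ok=F)] out:P1(v=0); in:P5
Tick 6: [PARSE:P6(v=7,ok=F), VALIDATE:P5(v=1,ok=F), TRANSFORM:P4(v=0,ok=F), EMIT:P3(v=90,ok=T)] out:P2(v=0); in:P6
Tick 7: [PARSE:-, VALIDATE:P6(v=7,ok=T), TRANSFORM:P5(v=0,ok=F), EMIT:P4(v=0,ok=F)] out:P3(v=90); in:-
At end of tick 7: ['-', 'P6', 'P5', 'P4']

Answer: - P6 P5 P4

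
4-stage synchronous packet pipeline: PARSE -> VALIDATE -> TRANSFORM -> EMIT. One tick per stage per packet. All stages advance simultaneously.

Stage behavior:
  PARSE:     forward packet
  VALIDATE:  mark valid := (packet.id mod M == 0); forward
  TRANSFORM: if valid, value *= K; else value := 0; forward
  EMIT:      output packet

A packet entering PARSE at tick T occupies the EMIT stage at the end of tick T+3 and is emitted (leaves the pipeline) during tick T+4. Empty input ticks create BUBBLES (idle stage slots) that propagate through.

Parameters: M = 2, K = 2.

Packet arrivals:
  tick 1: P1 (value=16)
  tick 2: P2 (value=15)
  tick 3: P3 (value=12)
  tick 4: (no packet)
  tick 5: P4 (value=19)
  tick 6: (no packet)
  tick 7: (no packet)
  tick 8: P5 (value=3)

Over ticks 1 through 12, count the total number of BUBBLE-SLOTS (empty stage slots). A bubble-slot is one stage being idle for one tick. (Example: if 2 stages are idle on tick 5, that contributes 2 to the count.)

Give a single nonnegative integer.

Tick 1: [PARSE:P1(v=16,ok=F), VALIDATE:-, TRANSFORM:-, EMIT:-] out:-; bubbles=3
Tick 2: [PARSE:P2(v=15,ok=F), VALIDATE:P1(v=16,ok=F), TRANSFORM:-, EMIT:-] out:-; bubbles=2
Tick 3: [PARSE:P3(v=12,ok=F), VALIDATE:P2(v=15,ok=T), TRANSFORM:P1(v=0,ok=F), EMIT:-] out:-; bubbles=1
Tick 4: [PARSE:-, VALIDATE:P3(v=12,ok=F), TRANSFORM:P2(v=30,ok=T), EMIT:P1(v=0,ok=F)] out:-; bubbles=1
Tick 5: [PARSE:P4(v=19,ok=F), VALIDATE:-, TRANSFORM:P3(v=0,ok=F), EMIT:P2(v=30,ok=T)] out:P1(v=0); bubbles=1
Tick 6: [PARSE:-, VALIDATE:P4(v=19,ok=T), TRANSFORM:-, EMIT:P3(v=0,ok=F)] out:P2(v=30); bubbles=2
Tick 7: [PARSE:-, VALIDATE:-, TRANSFORM:P4(v=38,ok=T), EMIT:-] out:P3(v=0); bubbles=3
Tick 8: [PARSE:P5(v=3,ok=F), VALIDATE:-, TRANSFORM:-, EMIT:P4(v=38,ok=T)] out:-; bubbles=2
Tick 9: [PARSE:-, VALIDATE:P5(v=3,ok=F), TRANSFORM:-, EMIT:-] out:P4(v=38); bubbles=3
Tick 10: [PARSE:-, VALIDATE:-, TRANSFORM:P5(v=0,ok=F), EMIT:-] out:-; bubbles=3
Tick 11: [PARSE:-, VALIDATE:-, TRANSFORM:-, EMIT:P5(v=0,ok=F)] out:-; bubbles=3
Tick 12: [PARSE:-, VALIDATE:-, TRANSFORM:-, EMIT:-] out:P5(v=0); bubbles=4
Total bubble-slots: 28

Answer: 28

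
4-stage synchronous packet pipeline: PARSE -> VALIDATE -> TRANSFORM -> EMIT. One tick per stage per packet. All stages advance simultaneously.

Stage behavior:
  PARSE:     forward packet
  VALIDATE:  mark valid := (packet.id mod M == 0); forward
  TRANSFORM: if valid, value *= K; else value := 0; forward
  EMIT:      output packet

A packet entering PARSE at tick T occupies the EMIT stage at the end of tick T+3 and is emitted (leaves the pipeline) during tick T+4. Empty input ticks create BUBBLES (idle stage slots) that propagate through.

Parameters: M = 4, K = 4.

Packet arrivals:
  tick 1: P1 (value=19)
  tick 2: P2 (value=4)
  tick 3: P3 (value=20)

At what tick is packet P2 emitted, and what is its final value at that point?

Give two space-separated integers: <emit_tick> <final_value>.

Tick 1: [PARSE:P1(v=19,ok=F), VALIDATE:-, TRANSFORM:-, EMIT:-] out:-; in:P1
Tick 2: [PARSE:P2(v=4,ok=F), VALIDATE:P1(v=19,ok=F), TRANSFORM:-, EMIT:-] out:-; in:P2
Tick 3: [PARSE:P3(v=20,ok=F), VALIDATE:P2(v=4,ok=F), TRANSFORM:P1(v=0,ok=F), EMIT:-] out:-; in:P3
Tick 4: [PARSE:-, VALIDATE:P3(v=20,ok=F), TRANSFORM:P2(v=0,ok=F), EMIT:P1(v=0,ok=F)] out:-; in:-
Tick 5: [PARSE:-, VALIDATE:-, TRANSFORM:P3(v=0,ok=F), EMIT:P2(v=0,ok=F)] out:P1(v=0); in:-
Tick 6: [PARSE:-, VALIDATE:-, TRANSFORM:-, EMIT:P3(v=0,ok=F)] out:P2(v=0); in:-
Tick 7: [PARSE:-, VALIDATE:-, TRANSFORM:-, EMIT:-] out:P3(v=0); in:-
P2: arrives tick 2, valid=False (id=2, id%4=2), emit tick 6, final value 0

Answer: 6 0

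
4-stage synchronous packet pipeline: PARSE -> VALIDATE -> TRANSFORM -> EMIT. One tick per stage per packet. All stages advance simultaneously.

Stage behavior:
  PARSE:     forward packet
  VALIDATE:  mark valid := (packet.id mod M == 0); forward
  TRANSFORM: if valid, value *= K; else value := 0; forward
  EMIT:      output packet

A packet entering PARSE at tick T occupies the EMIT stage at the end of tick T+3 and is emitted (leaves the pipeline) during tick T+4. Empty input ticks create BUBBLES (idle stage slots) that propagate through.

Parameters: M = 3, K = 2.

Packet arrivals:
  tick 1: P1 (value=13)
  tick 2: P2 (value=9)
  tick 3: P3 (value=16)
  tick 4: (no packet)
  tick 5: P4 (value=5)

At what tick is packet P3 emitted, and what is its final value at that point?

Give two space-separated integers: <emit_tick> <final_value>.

Tick 1: [PARSE:P1(v=13,ok=F), VALIDATE:-, TRANSFORM:-, EMIT:-] out:-; in:P1
Tick 2: [PARSE:P2(v=9,ok=F), VALIDATE:P1(v=13,ok=F), TRANSFORM:-, EMIT:-] out:-; in:P2
Tick 3: [PARSE:P3(v=16,ok=F), VALIDATE:P2(v=9,ok=F), TRANSFORM:P1(v=0,ok=F), EMIT:-] out:-; in:P3
Tick 4: [PARSE:-, VALIDATE:P3(v=16,ok=T), TRANSFORM:P2(v=0,ok=F), EMIT:P1(v=0,ok=F)] out:-; in:-
Tick 5: [PARSE:P4(v=5,ok=F), VALIDATE:-, TRANSFORM:P3(v=32,ok=T), EMIT:P2(v=0,ok=F)] out:P1(v=0); in:P4
Tick 6: [PARSE:-, VALIDATE:P4(v=5,ok=F), TRANSFORM:-, EMIT:P3(v=32,ok=T)] out:P2(v=0); in:-
Tick 7: [PARSE:-, VALIDATE:-, TRANSFORM:P4(v=0,ok=F), EMIT:-] out:P3(v=32); in:-
Tick 8: [PARSE:-, VALIDATE:-, TRANSFORM:-, EMIT:P4(v=0,ok=F)] out:-; in:-
Tick 9: [PARSE:-, VALIDATE:-, TRANSFORM:-, EMIT:-] out:P4(v=0); in:-
P3: arrives tick 3, valid=True (id=3, id%3=0), emit tick 7, final value 32

Answer: 7 32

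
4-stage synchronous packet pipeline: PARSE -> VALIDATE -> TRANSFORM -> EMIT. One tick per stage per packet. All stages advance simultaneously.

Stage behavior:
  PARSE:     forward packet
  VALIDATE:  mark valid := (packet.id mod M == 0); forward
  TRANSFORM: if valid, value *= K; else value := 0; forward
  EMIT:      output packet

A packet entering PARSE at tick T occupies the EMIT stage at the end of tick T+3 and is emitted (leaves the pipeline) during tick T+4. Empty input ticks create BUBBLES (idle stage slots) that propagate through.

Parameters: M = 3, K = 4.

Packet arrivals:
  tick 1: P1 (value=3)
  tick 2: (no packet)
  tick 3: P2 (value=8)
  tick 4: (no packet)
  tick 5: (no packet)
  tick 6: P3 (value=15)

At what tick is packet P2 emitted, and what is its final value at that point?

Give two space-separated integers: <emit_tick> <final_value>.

Answer: 7 0

Derivation:
Tick 1: [PARSE:P1(v=3,ok=F), VALIDATE:-, TRANSFORM:-, EMIT:-] out:-; in:P1
Tick 2: [PARSE:-, VALIDATE:P1(v=3,ok=F), TRANSFORM:-, EMIT:-] out:-; in:-
Tick 3: [PARSE:P2(v=8,ok=F), VALIDATE:-, TRANSFORM:P1(v=0,ok=F), EMIT:-] out:-; in:P2
Tick 4: [PARSE:-, VALIDATE:P2(v=8,ok=F), TRANSFORM:-, EMIT:P1(v=0,ok=F)] out:-; in:-
Tick 5: [PARSE:-, VALIDATE:-, TRANSFORM:P2(v=0,ok=F), EMIT:-] out:P1(v=0); in:-
Tick 6: [PARSE:P3(v=15,ok=F), VALIDATE:-, TRANSFORM:-, EMIT:P2(v=0,ok=F)] out:-; in:P3
Tick 7: [PARSE:-, VALIDATE:P3(v=15,ok=T), TRANSFORM:-, EMIT:-] out:P2(v=0); in:-
Tick 8: [PARSE:-, VALIDATE:-, TRANSFORM:P3(v=60,ok=T), EMIT:-] out:-; in:-
Tick 9: [PARSE:-, VALIDATE:-, TRANSFORM:-, EMIT:P3(v=60,ok=T)] out:-; in:-
Tick 10: [PARSE:-, VALIDATE:-, TRANSFORM:-, EMIT:-] out:P3(v=60); in:-
P2: arrives tick 3, valid=False (id=2, id%3=2), emit tick 7, final value 0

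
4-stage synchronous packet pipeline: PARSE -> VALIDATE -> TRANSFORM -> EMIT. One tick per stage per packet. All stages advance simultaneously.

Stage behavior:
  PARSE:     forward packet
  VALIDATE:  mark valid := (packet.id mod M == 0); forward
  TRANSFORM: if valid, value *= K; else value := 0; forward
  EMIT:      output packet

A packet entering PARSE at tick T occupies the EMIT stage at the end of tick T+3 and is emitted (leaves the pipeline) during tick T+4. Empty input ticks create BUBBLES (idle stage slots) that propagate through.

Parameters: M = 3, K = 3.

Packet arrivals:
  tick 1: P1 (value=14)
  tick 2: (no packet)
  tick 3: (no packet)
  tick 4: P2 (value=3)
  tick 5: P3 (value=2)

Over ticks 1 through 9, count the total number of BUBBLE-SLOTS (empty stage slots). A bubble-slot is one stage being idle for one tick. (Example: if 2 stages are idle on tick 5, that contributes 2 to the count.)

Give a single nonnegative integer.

Answer: 24

Derivation:
Tick 1: [PARSE:P1(v=14,ok=F), VALIDATE:-, TRANSFORM:-, EMIT:-] out:-; bubbles=3
Tick 2: [PARSE:-, VALIDATE:P1(v=14,ok=F), TRANSFORM:-, EMIT:-] out:-; bubbles=3
Tick 3: [PARSE:-, VALIDATE:-, TRANSFORM:P1(v=0,ok=F), EMIT:-] out:-; bubbles=3
Tick 4: [PARSE:P2(v=3,ok=F), VALIDATE:-, TRANSFORM:-, EMIT:P1(v=0,ok=F)] out:-; bubbles=2
Tick 5: [PARSE:P3(v=2,ok=F), VALIDATE:P2(v=3,ok=F), TRANSFORM:-, EMIT:-] out:P1(v=0); bubbles=2
Tick 6: [PARSE:-, VALIDATE:P3(v=2,ok=T), TRANSFORM:P2(v=0,ok=F), EMIT:-] out:-; bubbles=2
Tick 7: [PARSE:-, VALIDATE:-, TRANSFORM:P3(v=6,ok=T), EMIT:P2(v=0,ok=F)] out:-; bubbles=2
Tick 8: [PARSE:-, VALIDATE:-, TRANSFORM:-, EMIT:P3(v=6,ok=T)] out:P2(v=0); bubbles=3
Tick 9: [PARSE:-, VALIDATE:-, TRANSFORM:-, EMIT:-] out:P3(v=6); bubbles=4
Total bubble-slots: 24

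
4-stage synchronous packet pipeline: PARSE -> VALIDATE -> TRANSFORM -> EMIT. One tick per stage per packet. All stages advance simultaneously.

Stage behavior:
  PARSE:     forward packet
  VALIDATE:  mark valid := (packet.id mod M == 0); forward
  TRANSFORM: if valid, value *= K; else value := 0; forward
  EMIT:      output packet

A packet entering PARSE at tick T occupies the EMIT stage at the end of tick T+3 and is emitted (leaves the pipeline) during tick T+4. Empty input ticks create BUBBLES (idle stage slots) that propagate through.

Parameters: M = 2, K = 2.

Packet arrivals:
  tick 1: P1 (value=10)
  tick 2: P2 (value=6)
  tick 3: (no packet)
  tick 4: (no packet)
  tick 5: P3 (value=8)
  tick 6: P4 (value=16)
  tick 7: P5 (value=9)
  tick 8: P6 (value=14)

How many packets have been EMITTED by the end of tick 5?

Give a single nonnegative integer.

Tick 1: [PARSE:P1(v=10,ok=F), VALIDATE:-, TRANSFORM:-, EMIT:-] out:-; in:P1
Tick 2: [PARSE:P2(v=6,ok=F), VALIDATE:P1(v=10,ok=F), TRANSFORM:-, EMIT:-] out:-; in:P2
Tick 3: [PARSE:-, VALIDATE:P2(v=6,ok=T), TRANSFORM:P1(v=0,ok=F), EMIT:-] out:-; in:-
Tick 4: [PARSE:-, VALIDATE:-, TRANSFORM:P2(v=12,ok=T), EMIT:P1(v=0,ok=F)] out:-; in:-
Tick 5: [PARSE:P3(v=8,ok=F), VALIDATE:-, TRANSFORM:-, EMIT:P2(v=12,ok=T)] out:P1(v=0); in:P3
Emitted by tick 5: ['P1']

Answer: 1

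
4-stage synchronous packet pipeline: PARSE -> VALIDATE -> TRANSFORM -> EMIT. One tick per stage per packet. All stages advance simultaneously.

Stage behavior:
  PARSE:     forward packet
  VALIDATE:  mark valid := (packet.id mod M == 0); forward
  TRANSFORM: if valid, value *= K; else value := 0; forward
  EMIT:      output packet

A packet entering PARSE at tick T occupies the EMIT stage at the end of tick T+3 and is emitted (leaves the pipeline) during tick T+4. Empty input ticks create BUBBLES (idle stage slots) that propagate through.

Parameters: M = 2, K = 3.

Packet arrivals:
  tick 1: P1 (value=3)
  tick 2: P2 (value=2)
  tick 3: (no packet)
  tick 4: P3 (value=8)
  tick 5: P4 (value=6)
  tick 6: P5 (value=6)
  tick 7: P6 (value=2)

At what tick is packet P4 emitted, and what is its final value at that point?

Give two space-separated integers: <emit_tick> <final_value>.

Answer: 9 18

Derivation:
Tick 1: [PARSE:P1(v=3,ok=F), VALIDATE:-, TRANSFORM:-, EMIT:-] out:-; in:P1
Tick 2: [PARSE:P2(v=2,ok=F), VALIDATE:P1(v=3,ok=F), TRANSFORM:-, EMIT:-] out:-; in:P2
Tick 3: [PARSE:-, VALIDATE:P2(v=2,ok=T), TRANSFORM:P1(v=0,ok=F), EMIT:-] out:-; in:-
Tick 4: [PARSE:P3(v=8,ok=F), VALIDATE:-, TRANSFORM:P2(v=6,ok=T), EMIT:P1(v=0,ok=F)] out:-; in:P3
Tick 5: [PARSE:P4(v=6,ok=F), VALIDATE:P3(v=8,ok=F), TRANSFORM:-, EMIT:P2(v=6,ok=T)] out:P1(v=0); in:P4
Tick 6: [PARSE:P5(v=6,ok=F), VALIDATE:P4(v=6,ok=T), TRANSFORM:P3(v=0,ok=F), EMIT:-] out:P2(v=6); in:P5
Tick 7: [PARSE:P6(v=2,ok=F), VALIDATE:P5(v=6,ok=F), TRANSFORM:P4(v=18,ok=T), EMIT:P3(v=0,ok=F)] out:-; in:P6
Tick 8: [PARSE:-, VALIDATE:P6(v=2,ok=T), TRANSFORM:P5(v=0,ok=F), EMIT:P4(v=18,ok=T)] out:P3(v=0); in:-
Tick 9: [PARSE:-, VALIDATE:-, TRANSFORM:P6(v=6,ok=T), EMIT:P5(v=0,ok=F)] out:P4(v=18); in:-
Tick 10: [PARSE:-, VALIDATE:-, TRANSFORM:-, EMIT:P6(v=6,ok=T)] out:P5(v=0); in:-
Tick 11: [PARSE:-, VALIDATE:-, TRANSFORM:-, EMIT:-] out:P6(v=6); in:-
P4: arrives tick 5, valid=True (id=4, id%2=0), emit tick 9, final value 18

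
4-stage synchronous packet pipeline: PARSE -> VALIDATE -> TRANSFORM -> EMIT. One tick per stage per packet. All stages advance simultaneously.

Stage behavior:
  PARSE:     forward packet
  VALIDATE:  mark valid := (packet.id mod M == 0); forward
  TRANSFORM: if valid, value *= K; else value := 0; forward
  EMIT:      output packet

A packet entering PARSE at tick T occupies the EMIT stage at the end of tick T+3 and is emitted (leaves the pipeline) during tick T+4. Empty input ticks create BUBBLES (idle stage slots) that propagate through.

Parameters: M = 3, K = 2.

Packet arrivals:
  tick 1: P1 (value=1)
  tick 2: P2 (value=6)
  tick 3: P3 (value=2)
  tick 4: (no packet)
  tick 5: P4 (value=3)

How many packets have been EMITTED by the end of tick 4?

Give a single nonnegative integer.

Tick 1: [PARSE:P1(v=1,ok=F), VALIDATE:-, TRANSFORM:-, EMIT:-] out:-; in:P1
Tick 2: [PARSE:P2(v=6,ok=F), VALIDATE:P1(v=1,ok=F), TRANSFORM:-, EMIT:-] out:-; in:P2
Tick 3: [PARSE:P3(v=2,ok=F), VALIDATE:P2(v=6,ok=F), TRANSFORM:P1(v=0,ok=F), EMIT:-] out:-; in:P3
Tick 4: [PARSE:-, VALIDATE:P3(v=2,ok=T), TRANSFORM:P2(v=0,ok=F), EMIT:P1(v=0,ok=F)] out:-; in:-
Emitted by tick 4: []

Answer: 0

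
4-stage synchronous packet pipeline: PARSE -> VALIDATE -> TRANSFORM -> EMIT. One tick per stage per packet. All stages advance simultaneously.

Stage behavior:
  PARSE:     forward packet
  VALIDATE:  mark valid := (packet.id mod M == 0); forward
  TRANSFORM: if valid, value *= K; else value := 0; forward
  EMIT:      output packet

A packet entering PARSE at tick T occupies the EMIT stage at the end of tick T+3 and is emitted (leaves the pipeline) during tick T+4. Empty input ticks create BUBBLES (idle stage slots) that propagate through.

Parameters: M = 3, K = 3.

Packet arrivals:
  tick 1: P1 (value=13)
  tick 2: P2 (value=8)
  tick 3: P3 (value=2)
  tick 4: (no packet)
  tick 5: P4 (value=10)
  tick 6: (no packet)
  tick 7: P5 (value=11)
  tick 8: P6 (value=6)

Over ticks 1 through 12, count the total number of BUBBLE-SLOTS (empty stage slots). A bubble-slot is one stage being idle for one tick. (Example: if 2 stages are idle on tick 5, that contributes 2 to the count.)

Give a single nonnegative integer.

Answer: 24

Derivation:
Tick 1: [PARSE:P1(v=13,ok=F), VALIDATE:-, TRANSFORM:-, EMIT:-] out:-; bubbles=3
Tick 2: [PARSE:P2(v=8,ok=F), VALIDATE:P1(v=13,ok=F), TRANSFORM:-, EMIT:-] out:-; bubbles=2
Tick 3: [PARSE:P3(v=2,ok=F), VALIDATE:P2(v=8,ok=F), TRANSFORM:P1(v=0,ok=F), EMIT:-] out:-; bubbles=1
Tick 4: [PARSE:-, VALIDATE:P3(v=2,ok=T), TRANSFORM:P2(v=0,ok=F), EMIT:P1(v=0,ok=F)] out:-; bubbles=1
Tick 5: [PARSE:P4(v=10,ok=F), VALIDATE:-, TRANSFORM:P3(v=6,ok=T), EMIT:P2(v=0,ok=F)] out:P1(v=0); bubbles=1
Tick 6: [PARSE:-, VALIDATE:P4(v=10,ok=F), TRANSFORM:-, EMIT:P3(v=6,ok=T)] out:P2(v=0); bubbles=2
Tick 7: [PARSE:P5(v=11,ok=F), VALIDATE:-, TRANSFORM:P4(v=0,ok=F), EMIT:-] out:P3(v=6); bubbles=2
Tick 8: [PARSE:P6(v=6,ok=F), VALIDATE:P5(v=11,ok=F), TRANSFORM:-, EMIT:P4(v=0,ok=F)] out:-; bubbles=1
Tick 9: [PARSE:-, VALIDATE:P6(v=6,ok=T), TRANSFORM:P5(v=0,ok=F), EMIT:-] out:P4(v=0); bubbles=2
Tick 10: [PARSE:-, VALIDATE:-, TRANSFORM:P6(v=18,ok=T), EMIT:P5(v=0,ok=F)] out:-; bubbles=2
Tick 11: [PARSE:-, VALIDATE:-, TRANSFORM:-, EMIT:P6(v=18,ok=T)] out:P5(v=0); bubbles=3
Tick 12: [PARSE:-, VALIDATE:-, TRANSFORM:-, EMIT:-] out:P6(v=18); bubbles=4
Total bubble-slots: 24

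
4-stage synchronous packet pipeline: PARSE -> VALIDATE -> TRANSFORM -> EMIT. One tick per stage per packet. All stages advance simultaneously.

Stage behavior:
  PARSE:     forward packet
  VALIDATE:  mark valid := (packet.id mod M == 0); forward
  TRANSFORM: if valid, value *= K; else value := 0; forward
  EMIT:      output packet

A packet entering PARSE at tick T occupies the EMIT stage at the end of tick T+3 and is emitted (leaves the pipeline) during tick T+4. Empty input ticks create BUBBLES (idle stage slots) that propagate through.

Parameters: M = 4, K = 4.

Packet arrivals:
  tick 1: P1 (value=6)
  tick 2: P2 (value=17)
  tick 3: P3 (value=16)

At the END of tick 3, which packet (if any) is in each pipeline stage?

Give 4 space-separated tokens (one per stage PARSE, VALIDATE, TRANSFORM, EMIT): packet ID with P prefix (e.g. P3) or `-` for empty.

Answer: P3 P2 P1 -

Derivation:
Tick 1: [PARSE:P1(v=6,ok=F), VALIDATE:-, TRANSFORM:-, EMIT:-] out:-; in:P1
Tick 2: [PARSE:P2(v=17,ok=F), VALIDATE:P1(v=6,ok=F), TRANSFORM:-, EMIT:-] out:-; in:P2
Tick 3: [PARSE:P3(v=16,ok=F), VALIDATE:P2(v=17,ok=F), TRANSFORM:P1(v=0,ok=F), EMIT:-] out:-; in:P3
At end of tick 3: ['P3', 'P2', 'P1', '-']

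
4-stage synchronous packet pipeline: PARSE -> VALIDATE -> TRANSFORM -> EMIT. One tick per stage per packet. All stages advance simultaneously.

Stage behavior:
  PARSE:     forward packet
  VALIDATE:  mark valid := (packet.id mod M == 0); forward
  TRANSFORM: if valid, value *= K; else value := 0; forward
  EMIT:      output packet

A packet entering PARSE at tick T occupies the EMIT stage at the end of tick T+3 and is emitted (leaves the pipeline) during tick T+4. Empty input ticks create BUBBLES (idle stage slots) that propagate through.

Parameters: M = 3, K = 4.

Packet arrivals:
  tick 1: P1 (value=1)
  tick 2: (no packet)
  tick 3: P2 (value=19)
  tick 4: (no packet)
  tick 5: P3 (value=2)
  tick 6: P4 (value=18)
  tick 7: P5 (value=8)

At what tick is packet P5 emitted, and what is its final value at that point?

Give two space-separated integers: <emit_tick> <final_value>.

Tick 1: [PARSE:P1(v=1,ok=F), VALIDATE:-, TRANSFORM:-, EMIT:-] out:-; in:P1
Tick 2: [PARSE:-, VALIDATE:P1(v=1,ok=F), TRANSFORM:-, EMIT:-] out:-; in:-
Tick 3: [PARSE:P2(v=19,ok=F), VALIDATE:-, TRANSFORM:P1(v=0,ok=F), EMIT:-] out:-; in:P2
Tick 4: [PARSE:-, VALIDATE:P2(v=19,ok=F), TRANSFORM:-, EMIT:P1(v=0,ok=F)] out:-; in:-
Tick 5: [PARSE:P3(v=2,ok=F), VALIDATE:-, TRANSFORM:P2(v=0,ok=F), EMIT:-] out:P1(v=0); in:P3
Tick 6: [PARSE:P4(v=18,ok=F), VALIDATE:P3(v=2,ok=T), TRANSFORM:-, EMIT:P2(v=0,ok=F)] out:-; in:P4
Tick 7: [PARSE:P5(v=8,ok=F), VALIDATE:P4(v=18,ok=F), TRANSFORM:P3(v=8,ok=T), EMIT:-] out:P2(v=0); in:P5
Tick 8: [PARSE:-, VALIDATE:P5(v=8,ok=F), TRANSFORM:P4(v=0,ok=F), EMIT:P3(v=8,ok=T)] out:-; in:-
Tick 9: [PARSE:-, VALIDATE:-, TRANSFORM:P5(v=0,ok=F), EMIT:P4(v=0,ok=F)] out:P3(v=8); in:-
Tick 10: [PARSE:-, VALIDATE:-, TRANSFORM:-, EMIT:P5(v=0,ok=F)] out:P4(v=0); in:-
Tick 11: [PARSE:-, VALIDATE:-, TRANSFORM:-, EMIT:-] out:P5(v=0); in:-
P5: arrives tick 7, valid=False (id=5, id%3=2), emit tick 11, final value 0

Answer: 11 0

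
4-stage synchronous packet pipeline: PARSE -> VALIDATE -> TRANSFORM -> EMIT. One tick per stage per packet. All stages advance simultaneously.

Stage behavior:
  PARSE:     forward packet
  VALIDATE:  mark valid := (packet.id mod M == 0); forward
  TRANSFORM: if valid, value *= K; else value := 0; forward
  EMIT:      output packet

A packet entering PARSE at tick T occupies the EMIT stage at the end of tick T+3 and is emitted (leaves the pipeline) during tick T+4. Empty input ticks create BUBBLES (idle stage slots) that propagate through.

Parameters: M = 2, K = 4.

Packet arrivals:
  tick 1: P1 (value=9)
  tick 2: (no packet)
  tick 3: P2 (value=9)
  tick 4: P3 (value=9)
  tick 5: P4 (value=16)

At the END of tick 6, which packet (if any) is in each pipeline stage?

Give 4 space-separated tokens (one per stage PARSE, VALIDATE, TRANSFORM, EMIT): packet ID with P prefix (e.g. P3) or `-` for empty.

Answer: - P4 P3 P2

Derivation:
Tick 1: [PARSE:P1(v=9,ok=F), VALIDATE:-, TRANSFORM:-, EMIT:-] out:-; in:P1
Tick 2: [PARSE:-, VALIDATE:P1(v=9,ok=F), TRANSFORM:-, EMIT:-] out:-; in:-
Tick 3: [PARSE:P2(v=9,ok=F), VALIDATE:-, TRANSFORM:P1(v=0,ok=F), EMIT:-] out:-; in:P2
Tick 4: [PARSE:P3(v=9,ok=F), VALIDATE:P2(v=9,ok=T), TRANSFORM:-, EMIT:P1(v=0,ok=F)] out:-; in:P3
Tick 5: [PARSE:P4(v=16,ok=F), VALIDATE:P3(v=9,ok=F), TRANSFORM:P2(v=36,ok=T), EMIT:-] out:P1(v=0); in:P4
Tick 6: [PARSE:-, VALIDATE:P4(v=16,ok=T), TRANSFORM:P3(v=0,ok=F), EMIT:P2(v=36,ok=T)] out:-; in:-
At end of tick 6: ['-', 'P4', 'P3', 'P2']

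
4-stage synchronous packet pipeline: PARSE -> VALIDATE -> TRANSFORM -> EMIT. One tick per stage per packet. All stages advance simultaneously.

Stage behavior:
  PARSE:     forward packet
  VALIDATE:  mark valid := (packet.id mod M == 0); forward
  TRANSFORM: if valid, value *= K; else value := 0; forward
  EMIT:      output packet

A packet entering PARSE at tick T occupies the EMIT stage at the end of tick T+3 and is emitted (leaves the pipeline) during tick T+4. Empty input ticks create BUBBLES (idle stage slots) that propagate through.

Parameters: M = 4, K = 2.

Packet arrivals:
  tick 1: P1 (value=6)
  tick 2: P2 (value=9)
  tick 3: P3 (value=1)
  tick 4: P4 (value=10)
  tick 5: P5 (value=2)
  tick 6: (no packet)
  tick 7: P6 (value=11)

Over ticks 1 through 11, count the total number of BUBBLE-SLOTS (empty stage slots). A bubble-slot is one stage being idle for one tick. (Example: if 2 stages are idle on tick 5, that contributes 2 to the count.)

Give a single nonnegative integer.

Answer: 20

Derivation:
Tick 1: [PARSE:P1(v=6,ok=F), VALIDATE:-, TRANSFORM:-, EMIT:-] out:-; bubbles=3
Tick 2: [PARSE:P2(v=9,ok=F), VALIDATE:P1(v=6,ok=F), TRANSFORM:-, EMIT:-] out:-; bubbles=2
Tick 3: [PARSE:P3(v=1,ok=F), VALIDATE:P2(v=9,ok=F), TRANSFORM:P1(v=0,ok=F), EMIT:-] out:-; bubbles=1
Tick 4: [PARSE:P4(v=10,ok=F), VALIDATE:P3(v=1,ok=F), TRANSFORM:P2(v=0,ok=F), EMIT:P1(v=0,ok=F)] out:-; bubbles=0
Tick 5: [PARSE:P5(v=2,ok=F), VALIDATE:P4(v=10,ok=T), TRANSFORM:P3(v=0,ok=F), EMIT:P2(v=0,ok=F)] out:P1(v=0); bubbles=0
Tick 6: [PARSE:-, VALIDATE:P5(v=2,ok=F), TRANSFORM:P4(v=20,ok=T), EMIT:P3(v=0,ok=F)] out:P2(v=0); bubbles=1
Tick 7: [PARSE:P6(v=11,ok=F), VALIDATE:-, TRANSFORM:P5(v=0,ok=F), EMIT:P4(v=20,ok=T)] out:P3(v=0); bubbles=1
Tick 8: [PARSE:-, VALIDATE:P6(v=11,ok=F), TRANSFORM:-, EMIT:P5(v=0,ok=F)] out:P4(v=20); bubbles=2
Tick 9: [PARSE:-, VALIDATE:-, TRANSFORM:P6(v=0,ok=F), EMIT:-] out:P5(v=0); bubbles=3
Tick 10: [PARSE:-, VALIDATE:-, TRANSFORM:-, EMIT:P6(v=0,ok=F)] out:-; bubbles=3
Tick 11: [PARSE:-, VALIDATE:-, TRANSFORM:-, EMIT:-] out:P6(v=0); bubbles=4
Total bubble-slots: 20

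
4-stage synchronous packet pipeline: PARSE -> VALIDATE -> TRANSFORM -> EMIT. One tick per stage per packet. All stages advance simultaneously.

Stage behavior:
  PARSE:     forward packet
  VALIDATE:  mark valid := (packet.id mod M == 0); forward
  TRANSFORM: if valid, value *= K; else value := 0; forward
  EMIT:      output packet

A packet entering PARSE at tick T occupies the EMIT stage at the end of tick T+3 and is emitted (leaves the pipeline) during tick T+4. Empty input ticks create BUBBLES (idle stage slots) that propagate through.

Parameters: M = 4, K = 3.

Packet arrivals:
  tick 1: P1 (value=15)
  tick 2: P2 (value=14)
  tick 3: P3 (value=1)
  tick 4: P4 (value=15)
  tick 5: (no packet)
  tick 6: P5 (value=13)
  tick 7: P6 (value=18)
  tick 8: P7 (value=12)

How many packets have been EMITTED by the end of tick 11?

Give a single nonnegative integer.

Tick 1: [PARSE:P1(v=15,ok=F), VALIDATE:-, TRANSFORM:-, EMIT:-] out:-; in:P1
Tick 2: [PARSE:P2(v=14,ok=F), VALIDATE:P1(v=15,ok=F), TRANSFORM:-, EMIT:-] out:-; in:P2
Tick 3: [PARSE:P3(v=1,ok=F), VALIDATE:P2(v=14,ok=F), TRANSFORM:P1(v=0,ok=F), EMIT:-] out:-; in:P3
Tick 4: [PARSE:P4(v=15,ok=F), VALIDATE:P3(v=1,ok=F), TRANSFORM:P2(v=0,ok=F), EMIT:P1(v=0,ok=F)] out:-; in:P4
Tick 5: [PARSE:-, VALIDATE:P4(v=15,ok=T), TRANSFORM:P3(v=0,ok=F), EMIT:P2(v=0,ok=F)] out:P1(v=0); in:-
Tick 6: [PARSE:P5(v=13,ok=F), VALIDATE:-, TRANSFORM:P4(v=45,ok=T), EMIT:P3(v=0,ok=F)] out:P2(v=0); in:P5
Tick 7: [PARSE:P6(v=18,ok=F), VALIDATE:P5(v=13,ok=F), TRANSFORM:-, EMIT:P4(v=45,ok=T)] out:P3(v=0); in:P6
Tick 8: [PARSE:P7(v=12,ok=F), VALIDATE:P6(v=18,ok=F), TRANSFORM:P5(v=0,ok=F), EMIT:-] out:P4(v=45); in:P7
Tick 9: [PARSE:-, VALIDATE:P7(v=12,ok=F), TRANSFORM:P6(v=0,ok=F), EMIT:P5(v=0,ok=F)] out:-; in:-
Tick 10: [PARSE:-, VALIDATE:-, TRANSFORM:P7(v=0,ok=F), EMIT:P6(v=0,ok=F)] out:P5(v=0); in:-
Tick 11: [PARSE:-, VALIDATE:-, TRANSFORM:-, EMIT:P7(v=0,ok=F)] out:P6(v=0); in:-
Emitted by tick 11: ['P1', 'P2', 'P3', 'P4', 'P5', 'P6']

Answer: 6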